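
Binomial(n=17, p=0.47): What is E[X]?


E[X] = n*p = 17 * 0.47 = 7.99

7.99


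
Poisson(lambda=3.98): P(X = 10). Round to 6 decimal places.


P = e^(-lam) * lam^k / k!
e^(-3.98) ≈ 0.01868564
lam^k = 3.98^10 ≈ 997311.256163
k! = 10! = 3628800
P = 0.01868564 * 997311.256163 / 3628800 ≈ 0.005135

0.005135


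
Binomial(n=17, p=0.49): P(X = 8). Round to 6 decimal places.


P = C(n,k) * p^k * (1-p)^(n-k)
C(17,8) = 24310
p^k = 0.49^8 ≈ 0.003323293
(1-p)^(n-k) = 0.51^9 ≈ 0.002334165
P = 24310 * 0.003323293 * 0.002334165 ≈ 0.188575

0.188575


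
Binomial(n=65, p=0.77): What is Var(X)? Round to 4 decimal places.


Var = n*p*(1-p) = 65 * 0.77 * 0.23 = 11.5115

11.5115


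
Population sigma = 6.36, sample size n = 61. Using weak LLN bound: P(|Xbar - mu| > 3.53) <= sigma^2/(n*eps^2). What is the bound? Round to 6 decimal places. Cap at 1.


bound = min(1, sigma^2/(n*eps^2))
sigma^2 = 6.36^2 = 40.4496
n*eps^2 = 61 * 3.53^2 = 61 * 12.4609 = 760.1149
sigma^2/(n*eps^2) = 40.4496 / 760.1149 ≈ 0.05321511

0.053215


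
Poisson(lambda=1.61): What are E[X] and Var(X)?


E[X] = Var(X) = lambda = 1.61

1.61, 1.61


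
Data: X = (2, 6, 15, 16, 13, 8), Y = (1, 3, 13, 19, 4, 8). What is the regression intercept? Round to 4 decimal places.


a = ybar - b*xbar, where b = sum((xi-xbar)(yi-ybar)) / sum((xi-xbar)^2)
n = 6, xbar = 60/6 = 10, ybar = 48/6 = 8
Sxy = sum((xi-xbar)(yi-ybar)) = 155
Sxx = sum((xi-xbar)^2) = 154
b = Sxy / Sxx = 155/154 ≈ 1.006494
a = 8 - 1.006494 * 10 = -159/77 ≈ -2.064935

-2.0649


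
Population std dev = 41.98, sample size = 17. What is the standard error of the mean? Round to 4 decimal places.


SE = sigma / sqrt(n)
sqrt(17) ≈ 4.123106
SE = 41.98 / 4.123106 ≈ 10.181646

10.1816


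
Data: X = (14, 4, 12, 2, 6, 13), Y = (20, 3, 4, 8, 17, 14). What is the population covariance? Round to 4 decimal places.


Cov = (1/n)*sum((xi-xbar)(yi-ybar))
n = 6, xbar = 51/6 = 8.5, ybar = 66/6 = 11
sum((xi-xbar)(yi-ybar)) = 79
Cov = 79 / 6 = 79/6 ≈ 13.166667

13.1667


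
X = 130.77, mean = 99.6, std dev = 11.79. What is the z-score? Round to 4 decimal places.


z = (X - mu) / sigma
X - mu = 130.77 - 99.6 = 31.17
z = 31.17 / 11.79 = 1039/393 ≈ 2.643766

2.6438


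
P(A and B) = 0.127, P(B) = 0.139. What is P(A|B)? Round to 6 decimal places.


P(A|B) = P(A and B) / P(B) = 0.127 / 0.139 = 127/139 ≈ 0.91366906

0.913669


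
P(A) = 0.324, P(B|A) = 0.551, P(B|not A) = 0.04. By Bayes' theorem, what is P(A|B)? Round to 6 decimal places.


P(A|B) = P(B|A)*P(A) / P(B), P(B) = P(B|A)*P(A) + P(B|not A)*P(not A)
P(B|A)*P(A) = 0.551 * 0.324 = 0.178524
P(B|not A)*P(not A) = 0.04 * 0.676 = 0.02704
P(B) = 0.178524 + 0.02704 = 0.205564
P(A|B) = 0.178524 / 0.205564 ≈ 0.86845946

0.868459


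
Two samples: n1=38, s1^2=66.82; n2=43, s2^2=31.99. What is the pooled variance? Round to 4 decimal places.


sp^2 = ((n1-1)*s1^2 + (n2-1)*s2^2)/(n1+n2-2)
(n1-1)*s1^2 = 37 * 66.82 = 2472.34
(n2-1)*s2^2 = 42 * 31.99 = 1343.58
numerator = 2472.34 + 1343.58 = 3815.92
n1+n2-2 = 79
sp^2 = 3815.92 / 79 = 95398/1975 ≈ 48.302785

48.3028


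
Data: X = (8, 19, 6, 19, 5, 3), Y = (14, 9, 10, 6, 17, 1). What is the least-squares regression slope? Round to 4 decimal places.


b = sum((xi-xbar)(yi-ybar)) / sum((xi-xbar)^2)
n = 6, xbar = 60/6 = 10, ybar = 57/6 = 9.5
Sxy = sum((xi-xbar)(yi-ybar)) = -25
Sxx = sum((xi-xbar)^2) = 256
b = Sxy / Sxx = -25/256 ≈ -0.097656

-0.0977


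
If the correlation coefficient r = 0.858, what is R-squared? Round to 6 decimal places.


R^2 = r^2 = (0.858)^2 = 0.736164

0.736164


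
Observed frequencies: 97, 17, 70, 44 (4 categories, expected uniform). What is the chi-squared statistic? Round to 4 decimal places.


chi2 = sum((O-E)^2/E), E = total/4
total = 228, E = 228/4 = 57
(97 - 57)^2 / 57 = 1600 / 57 = 1600/57 ≈ 28.070175
(17 - 57)^2 / 57 = 1600 / 57 = 1600/57 ≈ 28.070175
(70 - 57)^2 / 57 = 169 / 57 = 169/57 ≈ 2.964912
(44 - 57)^2 / 57 = 169 / 57 = 169/57 ≈ 2.964912
chi2 = 3538/57 ≈ 62.070175

62.0702


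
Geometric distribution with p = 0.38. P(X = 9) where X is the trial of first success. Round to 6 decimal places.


P = (1-p)^(k-1) * p
(1-p)^(k-1) = 0.62^8 ≈ 0.02183401
P = 0.02183401 * 0.38 ≈ 0.008296924

0.008297


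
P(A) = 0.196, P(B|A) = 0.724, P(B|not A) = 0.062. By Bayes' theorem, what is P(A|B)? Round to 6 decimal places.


P(A|B) = P(B|A)*P(A) / P(B), P(B) = P(B|A)*P(A) + P(B|not A)*P(not A)
P(B|A)*P(A) = 0.724 * 0.196 = 0.141904
P(B|not A)*P(not A) = 0.062 * 0.804 = 0.049848
P(B) = 0.141904 + 0.049848 = 0.191752
P(A|B) = 0.141904 / 0.191752 ≈ 0.74003922

0.740039


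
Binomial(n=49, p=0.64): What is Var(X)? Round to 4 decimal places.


Var = n*p*(1-p) = 49 * 0.64 * 0.36 = 11.2896

11.2896


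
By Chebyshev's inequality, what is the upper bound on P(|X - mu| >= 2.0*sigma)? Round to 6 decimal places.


P <= 1/k^2
k^2 = 2.0^2 = 4
1/k^2 = 1 / 4 = 0.25

0.250000


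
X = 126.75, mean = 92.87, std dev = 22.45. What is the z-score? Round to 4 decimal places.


z = (X - mu) / sigma
X - mu = 126.75 - 92.87 = 33.88
z = 33.88 / 22.45 = 3388/2245 ≈ 1.509131

1.5091


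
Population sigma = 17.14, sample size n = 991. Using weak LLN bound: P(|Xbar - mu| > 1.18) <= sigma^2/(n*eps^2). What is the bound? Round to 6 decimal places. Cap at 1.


bound = min(1, sigma^2/(n*eps^2))
sigma^2 = 17.14^2 = 293.7796
n*eps^2 = 991 * 1.18^2 = 991 * 1.3924 = 1379.8684
sigma^2/(n*eps^2) = 293.7796 / 1379.8684 ≈ 0.21290407

0.212904


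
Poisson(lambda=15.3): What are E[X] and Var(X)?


E[X] = Var(X) = lambda = 15.3

15.3, 15.3


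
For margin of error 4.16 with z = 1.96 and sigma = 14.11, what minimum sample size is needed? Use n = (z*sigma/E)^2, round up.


z*sigma/E = 1.96 * 14.11 / 4.16 ≈ 6.647981
(z*sigma/E)^2 ≈ 44.195648
round up: n = 45

45


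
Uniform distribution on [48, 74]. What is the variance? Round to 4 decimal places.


Var = (b-a)^2 / 12
(b-a)^2 = (74 - 48)^2 = 676
Var = 676/12 ≈ 56.333333

56.3333


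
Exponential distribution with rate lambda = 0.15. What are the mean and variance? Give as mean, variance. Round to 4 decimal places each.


mean = 1/lam, var = 1/lam^2
mean = 1 / 0.15 = 20/3 ≈ 6.666667
lam^2 = 0.15^2 = 0.0225
var = 1 / 0.0225 = 400/9 ≈ 44.444444

6.6667, 44.4444


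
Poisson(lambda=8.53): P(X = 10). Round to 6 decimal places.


P = e^(-lam) * lam^k / k!
e^(-8.53) ≈ 0.0001974550
lam^k = 8.53^10 ≈ 2039343165.041897
k! = 10! = 3628800
P = 0.0001974550 * 2039343165.041897 / 3628800 ≈ 0.110967

0.110967


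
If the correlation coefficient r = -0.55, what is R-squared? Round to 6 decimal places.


R^2 = r^2 = (-0.55)^2 = 0.3025

0.302500


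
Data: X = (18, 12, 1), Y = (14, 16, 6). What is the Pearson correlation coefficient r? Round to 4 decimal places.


r = sum((xi-xbar)(yi-ybar)) / sqrt(sum((xi-xbar)^2) * sum((yi-ybar)^2))
n = 3, xbar = 31/3 ≈ 10.333333, ybar = 36/3 = 12
Sxy = sum((xi-xbar)(yi-ybar)) = 78
Sxx = sum((xi-xbar)^2) = 446/3 ≈ 148.666667
Syy = sum((yi-ybar)^2) = 56
sqrt(Sxx*Syy) ≈ 91.243265
r = Sxy / sqrt(Sxx*Syy) = 78 / 91.243265 ≈ 0.854858

0.8549


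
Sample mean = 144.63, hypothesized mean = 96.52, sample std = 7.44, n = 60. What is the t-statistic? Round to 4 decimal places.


t = (xbar - mu0) / (s/sqrt(n))
xbar - mu0 = 144.63 - 96.52 = 48.11
sqrt(60) ≈ 7.74596669
s/sqrt(n) = 7.44 / 7.74596669 ≈ 0.96049987
t = 48.11 / 0.96049987 ≈ 50.088502

50.0885


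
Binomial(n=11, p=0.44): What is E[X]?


E[X] = n*p = 11 * 0.44 = 4.84

4.84


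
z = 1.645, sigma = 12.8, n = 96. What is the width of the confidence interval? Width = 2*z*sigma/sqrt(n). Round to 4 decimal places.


width = 2*z*sigma/sqrt(n)
2*z*sigma = 2 * 1.645 * 12.8 = 42.112
sqrt(96) ≈ 9.797959
width = 42.112 / 9.797959 ≈ 4.298038

4.2980


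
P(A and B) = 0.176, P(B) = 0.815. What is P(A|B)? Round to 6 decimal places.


P(A|B) = P(A and B) / P(B) = 0.176 / 0.815 = 176/815 ≈ 0.21595092

0.215951


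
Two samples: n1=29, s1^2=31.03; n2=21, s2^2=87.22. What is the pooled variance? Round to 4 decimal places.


sp^2 = ((n1-1)*s1^2 + (n2-1)*s2^2)/(n1+n2-2)
(n1-1)*s1^2 = 28 * 31.03 = 868.84
(n2-1)*s2^2 = 20 * 87.22 = 1744.4
numerator = 868.84 + 1744.4 = 2613.24
n1+n2-2 = 48
sp^2 = 2613.24 / 48 = 54.4425

54.4425


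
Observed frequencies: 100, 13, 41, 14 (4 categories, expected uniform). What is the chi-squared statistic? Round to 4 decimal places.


chi2 = sum((O-E)^2/E), E = total/4
total = 168, E = 168/4 = 42
(100 - 42)^2 / 42 = 3364 / 42 = 1682/21 ≈ 80.095238
(13 - 42)^2 / 42 = 841 / 42 = 841/42 ≈ 20.023810
(41 - 42)^2 / 42 = 1 / 42 = 1/42 ≈ 0.023810
(14 - 42)^2 / 42 = 784 / 42 = 56/3 ≈ 18.666667
chi2 = 2495/21 ≈ 118.809524

118.8095


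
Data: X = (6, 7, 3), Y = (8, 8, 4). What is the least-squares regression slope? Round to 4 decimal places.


b = sum((xi-xbar)(yi-ybar)) / sum((xi-xbar)^2)
n = 3, xbar = 16/3 ≈ 5.333333, ybar = 20/3 ≈ 6.666667
Sxy = sum((xi-xbar)(yi-ybar)) = 28/3 ≈ 9.333333
Sxx = sum((xi-xbar)^2) = 26/3 ≈ 8.666667
b = Sxy / Sxx = 14/13 ≈ 1.076923

1.0769


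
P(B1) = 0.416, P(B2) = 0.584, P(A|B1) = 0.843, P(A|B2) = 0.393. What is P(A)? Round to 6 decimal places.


P(A) = P(A|B1)*P(B1) + P(A|B2)*P(B2)
P(A|B1)*P(B1) = 0.843 * 0.416 = 0.350688
P(A|B2)*P(B2) = 0.393 * 0.584 = 0.229512
P(A) = 0.350688 + 0.229512 = 0.5802

0.580200


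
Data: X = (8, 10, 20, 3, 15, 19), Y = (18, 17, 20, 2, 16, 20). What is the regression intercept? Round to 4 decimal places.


a = ybar - b*xbar, where b = sum((xi-xbar)(yi-ybar)) / sum((xi-xbar)^2)
n = 6, xbar = 75/6 = 12.5, ybar = 93/6 = 15.5
Sxy = sum((xi-xbar)(yi-ybar)) = 177.5
Sxx = sum((xi-xbar)^2) = 221.5
b = Sxy / Sxx = 355/443 ≈ 0.801354
a = 15.5 - 0.801354 * 12.5 = 2429/443 ≈ 5.483070

5.4831


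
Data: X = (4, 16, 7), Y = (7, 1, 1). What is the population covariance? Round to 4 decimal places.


Cov = (1/n)*sum((xi-xbar)(yi-ybar))
n = 3, xbar = 27/3 = 9, ybar = 9/3 = 3
sum((xi-xbar)(yi-ybar)) = -30
Cov = -30 / 3 = -10

-10.0000


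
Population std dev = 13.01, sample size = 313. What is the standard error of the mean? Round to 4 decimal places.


SE = sigma / sqrt(n)
sqrt(313) ≈ 17.691806
SE = 13.01 / 17.691806 ≈ 0.735369

0.7354


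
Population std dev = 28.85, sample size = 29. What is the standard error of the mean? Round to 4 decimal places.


SE = sigma / sqrt(n)
sqrt(29) ≈ 5.385165
SE = 28.85 / 5.385165 ≈ 5.357311

5.3573


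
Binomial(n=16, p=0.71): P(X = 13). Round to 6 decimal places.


P = C(n,k) * p^k * (1-p)^(n-k)
C(16,13) = 560
p^k = 0.71^13 ≈ 0.01165087
(1-p)^(n-k) = 0.29^3 = 0.024389
P = 560 * 0.01165087 * 0.024389 ≈ 0.159126

0.159126


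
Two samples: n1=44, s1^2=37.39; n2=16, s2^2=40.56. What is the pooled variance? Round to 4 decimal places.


sp^2 = ((n1-1)*s1^2 + (n2-1)*s2^2)/(n1+n2-2)
(n1-1)*s1^2 = 43 * 37.39 = 1607.77
(n2-1)*s2^2 = 15 * 40.56 = 608.4
numerator = 1607.77 + 608.4 = 2216.17
n1+n2-2 = 58
sp^2 = 2216.17 / 58 = 221617/5800 ≈ 38.209828

38.2098


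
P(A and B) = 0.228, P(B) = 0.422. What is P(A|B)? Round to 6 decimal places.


P(A|B) = P(A and B) / P(B) = 0.228 / 0.422 = 114/211 ≈ 0.54028436

0.540284


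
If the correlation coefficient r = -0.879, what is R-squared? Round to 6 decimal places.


R^2 = r^2 = (-0.879)^2 = 0.772641

0.772641


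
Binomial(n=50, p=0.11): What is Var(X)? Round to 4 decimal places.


Var = n*p*(1-p) = 50 * 0.11 * 0.89 = 4.895

4.8950


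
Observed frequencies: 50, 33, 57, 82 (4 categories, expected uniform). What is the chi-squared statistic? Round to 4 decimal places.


chi2 = sum((O-E)^2/E), E = total/4
total = 222, E = 222/4 = 55.5
(50 - 55.5)^2 / 55.5 = 30.25 / 55.5 = 121/222 ≈ 0.545045
(33 - 55.5)^2 / 55.5 = 506.25 / 55.5 = 675/74 ≈ 9.121622
(57 - 55.5)^2 / 55.5 = 2.25 / 55.5 = 3/74 ≈ 0.040541
(82 - 55.5)^2 / 55.5 = 702.25 / 55.5 = 2809/222 ≈ 12.653153
chi2 = 2482/111 ≈ 22.360360

22.3604


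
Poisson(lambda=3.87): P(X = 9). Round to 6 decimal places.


P = e^(-lam) * lam^k / k!
e^(-3.87) ≈ 0.02085837
lam^k = 3.87^9 ≈ 194714.675484
k! = 9! = 362880
P = 0.02085837 * 194714.675484 / 362880 ≈ 0.011192

0.011192


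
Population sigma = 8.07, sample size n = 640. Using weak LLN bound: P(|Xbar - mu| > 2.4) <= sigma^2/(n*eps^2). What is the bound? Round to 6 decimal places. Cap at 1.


bound = min(1, sigma^2/(n*eps^2))
sigma^2 = 8.07^2 = 65.1249
n*eps^2 = 640 * 2.4^2 = 640 * 5.76 = 3686.4
sigma^2/(n*eps^2) = 65.1249 / 3686.4 ≈ 0.01766626

0.017666


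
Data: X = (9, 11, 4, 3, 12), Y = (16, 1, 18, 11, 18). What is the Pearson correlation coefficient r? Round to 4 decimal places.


r = sum((xi-xbar)(yi-ybar)) / sqrt(sum((xi-xbar)^2) * sum((yi-ybar)^2))
n = 5, xbar = 39/5 = 7.8, ybar = 64/5 = 12.8
Sxy = sum((xi-xbar)(yi-ybar)) = -23.2
Sxx = sum((xi-xbar)^2) = 66.8
Syy = sum((yi-ybar)^2) = 206.8
sqrt(Sxx*Syy) ≈ 117.533995
r = Sxy / sqrt(Sxx*Syy) = -23.2 / 117.533995 ≈ -0.197390

-0.1974


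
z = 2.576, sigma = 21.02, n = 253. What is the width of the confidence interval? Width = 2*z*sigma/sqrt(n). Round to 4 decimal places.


width = 2*z*sigma/sqrt(n)
2*z*sigma = 2 * 2.576 * 21.02 = 108.29504
sqrt(253) ≈ 15.905974
width = 108.29504 / 15.905974 ≈ 6.808451

6.8085


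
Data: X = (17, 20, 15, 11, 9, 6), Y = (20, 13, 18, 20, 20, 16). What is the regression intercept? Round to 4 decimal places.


a = ybar - b*xbar, where b = sum((xi-xbar)(yi-ybar)) / sum((xi-xbar)^2)
n = 6, xbar = 78/6 = 13, ybar = 107/6 ≈ 17.833333
Sxy = sum((xi-xbar)(yi-ybar)) = -25
Sxx = sum((xi-xbar)^2) = 138
b = Sxy / Sxx = -25/138 ≈ -0.181159
a = 17.833333 - (-0.181159) * 13 = 1393/69 ≈ 20.188406

20.1884


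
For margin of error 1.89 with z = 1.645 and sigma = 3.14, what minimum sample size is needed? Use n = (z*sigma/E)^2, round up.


z*sigma/E = 1.645 * 3.14 / 1.89 = 7379/2700 ≈ 2.732963
(z*sigma/E)^2 ≈ 7.469087
round up: n = 8

8


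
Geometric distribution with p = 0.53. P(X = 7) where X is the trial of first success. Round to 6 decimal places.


P = (1-p)^(k-1) * p
(1-p)^(k-1) = 0.47^6 ≈ 0.01077922
P = 0.01077922 * 0.53 ≈ 0.005712984

0.005713


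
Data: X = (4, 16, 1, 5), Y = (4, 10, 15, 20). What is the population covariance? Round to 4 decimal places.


Cov = (1/n)*sum((xi-xbar)(yi-ybar))
n = 4, xbar = 26/4 = 6.5, ybar = 49/4 = 12.25
sum((xi-xbar)(yi-ybar)) = -27.5
Cov = -27.5 / 4 = -6.875

-6.8750


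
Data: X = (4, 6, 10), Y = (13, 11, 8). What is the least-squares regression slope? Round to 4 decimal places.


b = sum((xi-xbar)(yi-ybar)) / sum((xi-xbar)^2)
n = 3, xbar = 20/3 ≈ 6.666667, ybar = 32/3 ≈ 10.666667
Sxy = sum((xi-xbar)(yi-ybar)) = -46/3 ≈ -15.333333
Sxx = sum((xi-xbar)^2) = 56/3 ≈ 18.666667
b = Sxy / Sxx = -23/28 ≈ -0.821429

-0.8214


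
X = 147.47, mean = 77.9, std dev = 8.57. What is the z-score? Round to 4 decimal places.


z = (X - mu) / sigma
X - mu = 147.47 - 77.9 = 69.57
z = 69.57 / 8.57 = 6957/857 ≈ 8.117853

8.1179


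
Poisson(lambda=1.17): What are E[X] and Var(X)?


E[X] = Var(X) = lambda = 1.17

1.17, 1.17


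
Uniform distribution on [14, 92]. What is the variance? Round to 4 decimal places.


Var = (b-a)^2 / 12
(b-a)^2 = (92 - 14)^2 = 6084
Var = 6084/12 = 507

507.0000


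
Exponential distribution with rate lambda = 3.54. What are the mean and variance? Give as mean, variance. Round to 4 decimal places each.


mean = 1/lam, var = 1/lam^2
mean = 1 / 3.54 = 50/177 ≈ 0.282486
lam^2 = 3.54^2 = 12.5316
var = 1 / 12.5316 ≈ 0.079798

0.2825, 0.0798


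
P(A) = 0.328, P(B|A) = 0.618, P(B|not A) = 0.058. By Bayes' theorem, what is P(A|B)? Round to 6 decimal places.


P(A|B) = P(B|A)*P(A) / P(B), P(B) = P(B|A)*P(A) + P(B|not A)*P(not A)
P(B|A)*P(A) = 0.618 * 0.328 = 0.202704
P(B|not A)*P(not A) = 0.058 * 0.672 = 0.038976
P(B) = 0.202704 + 0.038976 = 0.24168
P(A|B) = 0.202704 / 0.24168 = 4223/5035 ≈ 0.83872890

0.838729


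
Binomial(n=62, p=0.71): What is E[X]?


E[X] = n*p = 62 * 0.71 = 44.02

44.02


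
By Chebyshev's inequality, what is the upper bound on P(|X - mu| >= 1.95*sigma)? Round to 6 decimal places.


P <= 1/k^2
k^2 = 1.95^2 = 3.8025
1/k^2 = 1 / 3.8025 = 400/1521 ≈ 0.26298488

0.262985


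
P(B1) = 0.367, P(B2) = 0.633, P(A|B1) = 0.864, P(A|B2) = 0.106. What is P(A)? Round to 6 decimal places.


P(A) = P(A|B1)*P(B1) + P(A|B2)*P(B2)
P(A|B1)*P(B1) = 0.864 * 0.367 = 0.317088
P(A|B2)*P(B2) = 0.106 * 0.633 = 0.067098
P(A) = 0.317088 + 0.067098 = 0.384186

0.384186


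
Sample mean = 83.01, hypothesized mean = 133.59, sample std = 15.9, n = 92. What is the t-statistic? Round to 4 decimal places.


t = (xbar - mu0) / (s/sqrt(n))
xbar - mu0 = 83.01 - 133.59 = -50.58
sqrt(92) ≈ 9.59166305
s/sqrt(n) = 15.9 / 9.59166305 ≈ 1.65768959
t = -50.58 / 1.65768959 ≈ -30.512347

-30.5123


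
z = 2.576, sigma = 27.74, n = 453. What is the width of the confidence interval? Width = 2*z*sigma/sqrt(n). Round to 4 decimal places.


width = 2*z*sigma/sqrt(n)
2*z*sigma = 2 * 2.576 * 27.74 = 142.91648
sqrt(453) ≈ 21.283797
width = 142.91648 / 21.283797 ≈ 6.714802

6.7148


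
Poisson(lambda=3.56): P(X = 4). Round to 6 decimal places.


P = e^(-lam) * lam^k / k!
e^(-3.56) ≈ 0.02843882
lam^k = 3.56^4 ≈ 160.620137
k! = 4! = 24
P = 0.02843882 * 160.620137 / 24 ≈ 0.190327

0.190327


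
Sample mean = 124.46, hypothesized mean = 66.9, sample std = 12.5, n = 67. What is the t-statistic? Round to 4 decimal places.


t = (xbar - mu0) / (s/sqrt(n))
xbar - mu0 = 124.46 - 66.9 = 57.56
sqrt(67) ≈ 8.18535277
s/sqrt(n) = 12.5 / 8.18535277 ≈ 1.52711805
t = 57.56 / 1.52711805 ≈ 37.691912

37.6919


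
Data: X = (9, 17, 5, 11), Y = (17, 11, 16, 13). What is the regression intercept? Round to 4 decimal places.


a = ybar - b*xbar, where b = sum((xi-xbar)(yi-ybar)) / sum((xi-xbar)^2)
n = 4, xbar = 42/4 = 10.5, ybar = 57/4 = 14.25
Sxy = sum((xi-xbar)(yi-ybar)) = -35.5
Sxx = sum((xi-xbar)^2) = 75
b = Sxy / Sxx = -71/150 ≈ -0.473333
a = 14.25 - (-0.473333) * 10.5 = 19.22

19.2200


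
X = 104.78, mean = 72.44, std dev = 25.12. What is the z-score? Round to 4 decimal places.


z = (X - mu) / sigma
X - mu = 104.78 - 72.44 = 32.34
z = 32.34 / 25.12 = 1617/1256 ≈ 1.287420

1.2874


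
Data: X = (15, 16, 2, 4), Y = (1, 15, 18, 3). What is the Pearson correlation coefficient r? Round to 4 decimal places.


r = sum((xi-xbar)(yi-ybar)) / sqrt(sum((xi-xbar)^2) * sum((yi-ybar)^2))
n = 4, xbar = 37/4 = 9.25, ybar = 37/4 = 9.25
Sxy = sum((xi-xbar)(yi-ybar)) = -39.25
Sxx = sum((xi-xbar)^2) = 158.75
Syy = sum((yi-ybar)^2) = 216.75
sqrt(Sxx*Syy) ≈ 185.496799
r = Sxy / sqrt(Sxx*Syy) = -39.25 / 185.496799 ≈ -0.211594

-0.2116


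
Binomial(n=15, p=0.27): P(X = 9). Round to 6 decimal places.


P = C(n,k) * p^k * (1-p)^(n-k)
C(15,9) = 5005
p^k = 0.27^9 ≈ 0.000007625597
(1-p)^(n-k) = 0.73^6 ≈ 0.1513342
P = 5005 * 0.000007625597 * 0.1513342 ≈ 0.005776

0.005776


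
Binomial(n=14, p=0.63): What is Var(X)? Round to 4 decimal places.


Var = n*p*(1-p) = 14 * 0.63 * 0.37 = 3.2634

3.2634


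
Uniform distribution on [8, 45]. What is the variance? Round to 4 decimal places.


Var = (b-a)^2 / 12
(b-a)^2 = (45 - 8)^2 = 1369
Var = 1369/12 ≈ 114.083333

114.0833


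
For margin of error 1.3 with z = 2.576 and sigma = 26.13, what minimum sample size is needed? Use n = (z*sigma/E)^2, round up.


z*sigma/E = 2.576 * 26.13 / 1.3 = 51.7776
(z*sigma/E)^2 ≈ 2680.919862
round up: n = 2681

2681


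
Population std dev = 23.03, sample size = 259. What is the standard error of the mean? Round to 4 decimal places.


SE = sigma / sqrt(n)
sqrt(259) ≈ 16.093477
SE = 23.03 / 16.093477 ≈ 1.431015

1.4310


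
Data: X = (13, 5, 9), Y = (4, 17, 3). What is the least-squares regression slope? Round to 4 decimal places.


b = sum((xi-xbar)(yi-ybar)) / sum((xi-xbar)^2)
n = 3, xbar = 27/3 = 9, ybar = 24/3 = 8
Sxy = sum((xi-xbar)(yi-ybar)) = -52
Sxx = sum((xi-xbar)^2) = 32
b = Sxy / Sxx = -1.625

-1.6250


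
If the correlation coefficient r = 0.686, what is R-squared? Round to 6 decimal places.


R^2 = r^2 = (0.686)^2 = 0.470596

0.470596


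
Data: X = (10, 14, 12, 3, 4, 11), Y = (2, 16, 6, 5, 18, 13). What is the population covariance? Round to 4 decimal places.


Cov = (1/n)*sum((xi-xbar)(yi-ybar))
n = 6, xbar = 54/6 = 9, ybar = 60/6 = 10
sum((xi-xbar)(yi-ybar)) = 6
Cov = 6 / 6 = 1

1.0000


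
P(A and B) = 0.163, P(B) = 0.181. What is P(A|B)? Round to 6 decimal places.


P(A|B) = P(A and B) / P(B) = 0.163 / 0.181 = 163/181 ≈ 0.90055249

0.900552


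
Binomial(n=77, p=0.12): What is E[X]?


E[X] = n*p = 77 * 0.12 = 9.24

9.24


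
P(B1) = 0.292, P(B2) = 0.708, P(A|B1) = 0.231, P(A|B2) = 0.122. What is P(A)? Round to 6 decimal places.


P(A) = P(A|B1)*P(B1) + P(A|B2)*P(B2)
P(A|B1)*P(B1) = 0.231 * 0.292 = 0.067452
P(A|B2)*P(B2) = 0.122 * 0.708 = 0.086376
P(A) = 0.067452 + 0.086376 = 0.153828

0.153828


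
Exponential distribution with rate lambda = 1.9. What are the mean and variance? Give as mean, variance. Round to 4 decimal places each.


mean = 1/lam, var = 1/lam^2
mean = 1 / 1.9 = 10/19 ≈ 0.526316
lam^2 = 1.9^2 = 3.61
var = 1 / 3.61 = 100/361 ≈ 0.277008

0.5263, 0.2770


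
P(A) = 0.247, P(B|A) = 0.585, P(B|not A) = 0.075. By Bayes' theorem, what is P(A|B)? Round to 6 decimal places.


P(A|B) = P(B|A)*P(A) / P(B), P(B) = P(B|A)*P(A) + P(B|not A)*P(not A)
P(B|A)*P(A) = 0.585 * 0.247 = 0.144495
P(B|not A)*P(not A) = 0.075 * 0.753 = 0.056475
P(B) = 0.144495 + 0.056475 = 0.20097
P(A|B) = 0.144495 / 0.20097 = 3211/4466 ≈ 0.71898791

0.718988


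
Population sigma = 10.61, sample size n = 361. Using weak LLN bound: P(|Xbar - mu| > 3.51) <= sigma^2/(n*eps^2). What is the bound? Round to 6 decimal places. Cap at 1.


bound = min(1, sigma^2/(n*eps^2))
sigma^2 = 10.61^2 = 112.5721
n*eps^2 = 361 * 3.51^2 = 361 * 12.3201 = 4447.5561
sigma^2/(n*eps^2) = 112.5721 / 4447.5561 ≈ 0.02531100

0.025311


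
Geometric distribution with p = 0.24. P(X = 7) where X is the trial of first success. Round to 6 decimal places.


P = (1-p)^(k-1) * p
(1-p)^(k-1) = 0.76^6 ≈ 0.1926999
P = 0.1926999 * 0.24 ≈ 0.04624798

0.046248


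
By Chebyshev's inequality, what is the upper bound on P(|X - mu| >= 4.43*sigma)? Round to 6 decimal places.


P <= 1/k^2
k^2 = 4.43^2 = 19.6249
1/k^2 = 1 / 19.6249 ≈ 0.05095567

0.050956


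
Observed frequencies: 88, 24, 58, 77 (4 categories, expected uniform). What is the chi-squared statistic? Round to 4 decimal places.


chi2 = sum((O-E)^2/E), E = total/4
total = 247, E = 247/4 = 61.75
(88 - 61.75)^2 / 61.75 = 689.0625 / 61.75 = 11025/988 ≈ 11.158907
(24 - 61.75)^2 / 61.75 = 1425.0625 / 61.75 = 22801/988 ≈ 23.077935
(58 - 61.75)^2 / 61.75 = 14.0625 / 61.75 = 225/988 ≈ 0.227733
(77 - 61.75)^2 / 61.75 = 232.5625 / 61.75 = 3721/988 ≈ 3.766194
chi2 = 497/13 ≈ 38.230769

38.2308


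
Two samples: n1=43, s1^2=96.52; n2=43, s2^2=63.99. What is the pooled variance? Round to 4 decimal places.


sp^2 = ((n1-1)*s1^2 + (n2-1)*s2^2)/(n1+n2-2)
(n1-1)*s1^2 = 42 * 96.52 = 4053.84
(n2-1)*s2^2 = 42 * 63.99 = 2687.58
numerator = 4053.84 + 2687.58 = 6741.42
n1+n2-2 = 84
sp^2 = 6741.42 / 84 = 80.255

80.2550


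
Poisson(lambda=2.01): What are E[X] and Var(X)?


E[X] = Var(X) = lambda = 2.01

2.01, 2.01


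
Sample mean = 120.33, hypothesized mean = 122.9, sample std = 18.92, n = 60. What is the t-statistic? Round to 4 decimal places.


t = (xbar - mu0) / (s/sqrt(n))
xbar - mu0 = 120.33 - 122.9 = -2.57
sqrt(60) ≈ 7.74596669
s/sqrt(n) = 18.92 / 7.74596669 ≈ 2.44256150
t = -2.57 / 2.44256150 ≈ -1.052174

-1.0522


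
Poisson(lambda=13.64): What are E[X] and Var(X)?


E[X] = Var(X) = lambda = 13.64

13.64, 13.64


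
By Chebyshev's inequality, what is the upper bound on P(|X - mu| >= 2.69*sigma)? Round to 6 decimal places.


P <= 1/k^2
k^2 = 2.69^2 = 7.2361
1/k^2 = 1 / 7.2361 ≈ 0.13819599

0.138196


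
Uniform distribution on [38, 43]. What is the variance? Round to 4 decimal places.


Var = (b-a)^2 / 12
(b-a)^2 = (43 - 38)^2 = 25
Var = 25/12 ≈ 2.083333

2.0833


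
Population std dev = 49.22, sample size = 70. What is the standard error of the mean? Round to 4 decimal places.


SE = sigma / sqrt(n)
sqrt(70) ≈ 8.366600
SE = 49.22 / 8.366600 ≈ 5.882915

5.8829


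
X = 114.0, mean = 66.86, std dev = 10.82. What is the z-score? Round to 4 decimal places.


z = (X - mu) / sigma
X - mu = 114.0 - 66.86 = 47.14
z = 47.14 / 10.82 = 2357/541 ≈ 4.356747

4.3567


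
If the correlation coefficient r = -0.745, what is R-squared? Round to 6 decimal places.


R^2 = r^2 = (-0.745)^2 = 0.555025

0.555025


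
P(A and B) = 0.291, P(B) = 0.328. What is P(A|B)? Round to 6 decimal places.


P(A|B) = P(A and B) / P(B) = 0.291 / 0.328 = 291/328 ≈ 0.88719512

0.887195


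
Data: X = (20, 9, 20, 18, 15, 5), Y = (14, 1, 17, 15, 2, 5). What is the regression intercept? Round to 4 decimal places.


a = ybar - b*xbar, where b = sum((xi-xbar)(yi-ybar)) / sum((xi-xbar)^2)
n = 6, xbar = 87/6 = 14.5, ybar = 54/6 = 9
Sxy = sum((xi-xbar)(yi-ybar)) = 171
Sxx = sum((xi-xbar)^2) = 193.5
b = Sxy / Sxx = 38/43 ≈ 0.883721
a = 9 - 0.883721 * 14.5 = -164/43 ≈ -3.813953

-3.8140


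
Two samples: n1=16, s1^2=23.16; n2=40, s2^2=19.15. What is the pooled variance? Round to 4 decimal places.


sp^2 = ((n1-1)*s1^2 + (n2-1)*s2^2)/(n1+n2-2)
(n1-1)*s1^2 = 15 * 23.16 = 347.4
(n2-1)*s2^2 = 39 * 19.15 = 746.85
numerator = 347.4 + 746.85 = 1094.25
n1+n2-2 = 54
sp^2 = 1094.25 / 54 = 1459/72 ≈ 20.263889

20.2639


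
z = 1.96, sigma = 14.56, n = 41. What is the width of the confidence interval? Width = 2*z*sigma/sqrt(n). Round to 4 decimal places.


width = 2*z*sigma/sqrt(n)
2*z*sigma = 2 * 1.96 * 14.56 = 57.0752
sqrt(41) ≈ 6.403124
width = 57.0752 / 6.403124 ≈ 8.913649

8.9136


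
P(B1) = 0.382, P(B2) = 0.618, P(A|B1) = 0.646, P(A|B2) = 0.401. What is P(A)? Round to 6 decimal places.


P(A) = P(A|B1)*P(B1) + P(A|B2)*P(B2)
P(A|B1)*P(B1) = 0.646 * 0.382 = 0.246772
P(A|B2)*P(B2) = 0.401 * 0.618 = 0.247818
P(A) = 0.246772 + 0.247818 = 0.49459

0.494590


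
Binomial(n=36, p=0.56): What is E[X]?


E[X] = n*p = 36 * 0.56 = 20.16

20.16


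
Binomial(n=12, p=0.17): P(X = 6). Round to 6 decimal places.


P = C(n,k) * p^k * (1-p)^(n-k)
C(12,6) = 924
p^k = 0.17^6 ≈ 0.00002413757
(1-p)^(n-k) = 0.83^6 ≈ 0.3269404
P = 924 * 0.00002413757 * 0.3269404 ≈ 0.007292

0.007292


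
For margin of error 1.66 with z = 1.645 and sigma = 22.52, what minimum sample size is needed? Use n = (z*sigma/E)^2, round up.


z*sigma/E = 1.645 * 22.52 / 1.66 = 185227/8300 ≈ 22.316506
(z*sigma/E)^2 ≈ 498.026441
round up: n = 499

499


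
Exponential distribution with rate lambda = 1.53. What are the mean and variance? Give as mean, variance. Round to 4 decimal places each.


mean = 1/lam, var = 1/lam^2
mean = 1 / 1.53 = 100/153 ≈ 0.653595
lam^2 = 1.53^2 = 2.3409
var = 1 / 2.3409 ≈ 0.427186

0.6536, 0.4272


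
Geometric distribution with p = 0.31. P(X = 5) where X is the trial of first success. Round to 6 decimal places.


P = (1-p)^(k-1) * p
(1-p)^(k-1) = 0.69^4 ≈ 0.2266712
P = 0.2266712 * 0.31 ≈ 0.07026808

0.070268


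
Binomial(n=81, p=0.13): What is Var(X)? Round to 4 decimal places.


Var = n*p*(1-p) = 81 * 0.13 * 0.87 = 9.1611

9.1611


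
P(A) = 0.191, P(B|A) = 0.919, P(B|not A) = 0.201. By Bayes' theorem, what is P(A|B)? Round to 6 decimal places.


P(A|B) = P(B|A)*P(A) / P(B), P(B) = P(B|A)*P(A) + P(B|not A)*P(not A)
P(B|A)*P(A) = 0.919 * 0.191 = 0.175529
P(B|not A)*P(not A) = 0.201 * 0.809 = 0.162609
P(B) = 0.175529 + 0.162609 = 0.338138
P(A|B) = 0.175529 / 0.338138 ≈ 0.51910463

0.519105


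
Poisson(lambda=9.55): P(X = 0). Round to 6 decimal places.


P = e^(-lam) * lam^k / k!
e^(-9.55) ≈ 0.00007120126
lam^k = 9.55^0 = 1
k! = 0! = 1
P = 0.00007120126 * 1 / 1 ≈ 0.000071

0.000071


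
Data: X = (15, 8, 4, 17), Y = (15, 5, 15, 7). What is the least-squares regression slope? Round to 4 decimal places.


b = sum((xi-xbar)(yi-ybar)) / sum((xi-xbar)^2)
n = 4, xbar = 44/4 = 11, ybar = 42/4 = 10.5
Sxy = sum((xi-xbar)(yi-ybar)) = -18
Sxx = sum((xi-xbar)^2) = 110
b = Sxy / Sxx = -9/55 ≈ -0.163636

-0.1636


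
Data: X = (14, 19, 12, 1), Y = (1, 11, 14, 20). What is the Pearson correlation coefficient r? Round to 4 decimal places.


r = sum((xi-xbar)(yi-ybar)) / sqrt(sum((xi-xbar)^2) * sum((yi-ybar)^2))
n = 4, xbar = 46/4 = 11.5, ybar = 46/4 = 11.5
Sxy = sum((xi-xbar)(yi-ybar)) = -118
Sxx = sum((xi-xbar)^2) = 173
Syy = sum((yi-ybar)^2) = 189
sqrt(Sxx*Syy) ≈ 180.823118
r = Sxy / sqrt(Sxx*Syy) = -118 / 180.823118 ≈ -0.652571

-0.6526


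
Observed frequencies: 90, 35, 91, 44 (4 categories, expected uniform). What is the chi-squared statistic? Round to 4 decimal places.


chi2 = sum((O-E)^2/E), E = total/4
total = 260, E = 260/4 = 65
(90 - 65)^2 / 65 = 625 / 65 = 125/13 ≈ 9.615385
(35 - 65)^2 / 65 = 900 / 65 = 180/13 ≈ 13.846154
(91 - 65)^2 / 65 = 676 / 65 = 10.4
(44 - 65)^2 / 65 = 441 / 65 = 441/65 ≈ 6.784615
chi2 = 2642/65 ≈ 40.646154

40.6462


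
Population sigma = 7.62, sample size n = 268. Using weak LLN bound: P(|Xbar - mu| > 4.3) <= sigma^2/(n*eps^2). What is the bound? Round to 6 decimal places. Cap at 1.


bound = min(1, sigma^2/(n*eps^2))
sigma^2 = 7.62^2 = 58.0644
n*eps^2 = 268 * 4.3^2 = 268 * 18.49 = 4955.32
sigma^2/(n*eps^2) = 58.0644 / 4955.32 ≈ 0.01171759

0.011718


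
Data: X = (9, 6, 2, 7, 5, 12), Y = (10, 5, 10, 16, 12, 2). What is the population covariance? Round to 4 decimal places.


Cov = (1/n)*sum((xi-xbar)(yi-ybar))
n = 6, xbar = 41/6 ≈ 6.833333, ybar = 55/6 ≈ 9.166667
sum((xi-xbar)(yi-ybar)) = -239/6 ≈ -39.833333
Cov = -39.833333 / 6 = -239/36 ≈ -6.638889

-6.6389


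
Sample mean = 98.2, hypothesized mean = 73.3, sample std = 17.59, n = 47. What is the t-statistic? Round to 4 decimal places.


t = (xbar - mu0) / (s/sqrt(n))
xbar - mu0 = 98.2 - 73.3 = 24.9
sqrt(47) ≈ 6.85565460
s/sqrt(n) = 17.59 / 6.85565460 ≈ 2.56576520
t = 24.9 / 2.56576520 ≈ 9.704707

9.7047


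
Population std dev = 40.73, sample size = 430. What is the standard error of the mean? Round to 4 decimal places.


SE = sigma / sqrt(n)
sqrt(430) ≈ 20.736441
SE = 40.73 / 20.736441 ≈ 1.964175

1.9642


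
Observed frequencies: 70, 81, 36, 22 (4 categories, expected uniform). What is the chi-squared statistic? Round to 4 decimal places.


chi2 = sum((O-E)^2/E), E = total/4
total = 209, E = 209/4 = 52.25
(70 - 52.25)^2 / 52.25 = 315.0625 / 52.25 = 5041/836 ≈ 6.029904
(81 - 52.25)^2 / 52.25 = 826.5625 / 52.25 = 13225/836 ≈ 15.819378
(36 - 52.25)^2 / 52.25 = 264.0625 / 52.25 = 4225/836 ≈ 5.053828
(22 - 52.25)^2 / 52.25 = 915.0625 / 52.25 = 1331/76 ≈ 17.513158
chi2 = 9283/209 ≈ 44.416268

44.4163


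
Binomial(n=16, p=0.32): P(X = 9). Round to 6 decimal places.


P = C(n,k) * p^k * (1-p)^(n-k)
C(16,9) = 11440
p^k = 0.32^9 ≈ 0.00003518437
(1-p)^(n-k) = 0.68^7 ≈ 0.06722989
P = 11440 * 0.00003518437 * 0.06722989 ≈ 0.027061

0.027061


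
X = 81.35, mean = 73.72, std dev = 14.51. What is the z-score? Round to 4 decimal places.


z = (X - mu) / sigma
X - mu = 81.35 - 73.72 = 7.63
z = 7.63 / 14.51 = 763/1451 ≈ 0.525844

0.5258


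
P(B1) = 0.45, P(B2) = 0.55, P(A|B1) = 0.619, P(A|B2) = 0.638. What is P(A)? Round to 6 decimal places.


P(A) = P(A|B1)*P(B1) + P(A|B2)*P(B2)
P(A|B1)*P(B1) = 0.619 * 0.45 = 0.27855
P(A|B2)*P(B2) = 0.638 * 0.55 = 0.3509
P(A) = 0.27855 + 0.3509 = 0.62945

0.629450


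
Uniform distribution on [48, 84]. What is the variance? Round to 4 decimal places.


Var = (b-a)^2 / 12
(b-a)^2 = (84 - 48)^2 = 1296
Var = 1296/12 = 108

108.0000


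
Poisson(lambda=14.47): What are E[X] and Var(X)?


E[X] = Var(X) = lambda = 14.47

14.47, 14.47


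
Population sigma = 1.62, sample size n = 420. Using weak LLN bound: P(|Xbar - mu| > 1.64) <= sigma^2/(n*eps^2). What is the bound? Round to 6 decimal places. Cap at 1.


bound = min(1, sigma^2/(n*eps^2))
sigma^2 = 1.62^2 = 2.6244
n*eps^2 = 420 * 1.64^2 = 420 * 2.6896 = 1129.632
sigma^2/(n*eps^2) = 2.6244 / 1129.632 ≈ 0.00232323

0.002323


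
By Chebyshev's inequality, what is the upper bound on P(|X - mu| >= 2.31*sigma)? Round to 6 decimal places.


P <= 1/k^2
k^2 = 2.31^2 = 5.3361
1/k^2 = 1 / 5.3361 ≈ 0.18740278

0.187403


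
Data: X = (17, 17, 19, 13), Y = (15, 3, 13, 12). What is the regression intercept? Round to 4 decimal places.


a = ybar - b*xbar, where b = sum((xi-xbar)(yi-ybar)) / sum((xi-xbar)^2)
n = 4, xbar = 66/4 = 16.5, ybar = 43/4 = 10.75
Sxy = sum((xi-xbar)(yi-ybar)) = -0.5
Sxx = sum((xi-xbar)^2) = 19
b = Sxy / Sxx = -1/38 ≈ -0.026316
a = 10.75 - (-0.026316) * 16.5 = 425/38 ≈ 11.184211

11.1842


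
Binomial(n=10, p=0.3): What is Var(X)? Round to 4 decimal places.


Var = n*p*(1-p) = 10 * 0.3 * 0.7 = 2.1

2.1000


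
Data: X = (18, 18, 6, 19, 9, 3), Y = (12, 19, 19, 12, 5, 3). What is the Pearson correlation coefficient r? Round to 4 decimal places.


r = sum((xi-xbar)(yi-ybar)) / sqrt(sum((xi-xbar)^2) * sum((yi-ybar)^2))
n = 6, xbar = 73/6 ≈ 12.166667, ybar = 70/6 = 35/3 ≈ 11.666667
Sxy = sum((xi-xbar)(yi-ybar)) = 307/3 ≈ 102.333333
Sxx = sum((xi-xbar)^2) = 1481/6 ≈ 246.833333
Syy = sum((yi-ybar)^2) = 682/3 ≈ 227.333333
sqrt(Sxx*Syy) ≈ 236.882765
r = Sxy / sqrt(Sxx*Syy) = 102.333333 / 236.882765 ≈ 0.432000

0.4320


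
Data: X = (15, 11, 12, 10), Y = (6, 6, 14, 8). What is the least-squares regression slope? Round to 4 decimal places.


b = sum((xi-xbar)(yi-ybar)) / sum((xi-xbar)^2)
n = 4, xbar = 48/4 = 12, ybar = 34/4 = 8.5
Sxy = sum((xi-xbar)(yi-ybar)) = -4
Sxx = sum((xi-xbar)^2) = 14
b = Sxy / Sxx = -2/7 ≈ -0.285714

-0.2857


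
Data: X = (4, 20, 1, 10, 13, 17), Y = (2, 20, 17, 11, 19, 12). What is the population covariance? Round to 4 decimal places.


Cov = (1/n)*sum((xi-xbar)(yi-ybar))
n = 6, xbar = 65/6 ≈ 10.833333, ybar = 81/6 = 13.5
sum((xi-xbar)(yi-ybar)) = 108.5
Cov = 108.5 / 6 = 217/12 ≈ 18.083333

18.0833


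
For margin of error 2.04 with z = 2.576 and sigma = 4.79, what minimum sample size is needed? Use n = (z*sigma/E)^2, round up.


z*sigma/E = 2.576 * 4.79 / 2.04 ≈ 6.048549
(z*sigma/E)^2 ≈ 36.584945
round up: n = 37

37


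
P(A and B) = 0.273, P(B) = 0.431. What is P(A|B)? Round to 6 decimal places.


P(A|B) = P(A and B) / P(B) = 0.273 / 0.431 = 273/431 ≈ 0.63341067

0.633411


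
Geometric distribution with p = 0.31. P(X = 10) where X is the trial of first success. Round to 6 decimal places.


P = (1-p)^(k-1) * p
(1-p)^(k-1) = 0.69^9 ≈ 0.03545209
P = 0.03545209 * 0.31 ≈ 0.01099015

0.010990


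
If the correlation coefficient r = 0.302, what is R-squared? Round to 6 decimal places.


R^2 = r^2 = (0.302)^2 = 0.091204

0.091204


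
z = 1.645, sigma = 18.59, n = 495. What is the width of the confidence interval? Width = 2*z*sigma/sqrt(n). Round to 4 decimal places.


width = 2*z*sigma/sqrt(n)
2*z*sigma = 2 * 1.645 * 18.59 = 61.1611
sqrt(495) ≈ 22.248595
width = 61.1611 / 22.248595 ≈ 2.748987

2.7490


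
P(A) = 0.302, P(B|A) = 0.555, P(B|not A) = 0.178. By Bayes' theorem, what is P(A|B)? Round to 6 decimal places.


P(A|B) = P(B|A)*P(A) / P(B), P(B) = P(B|A)*P(A) + P(B|not A)*P(not A)
P(B|A)*P(A) = 0.555 * 0.302 = 0.16761
P(B|not A)*P(not A) = 0.178 * 0.698 = 0.124244
P(B) = 0.16761 + 0.124244 = 0.291854
P(A|B) = 0.16761 / 0.291854 ≈ 0.57429400

0.574294


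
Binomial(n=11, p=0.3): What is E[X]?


E[X] = n*p = 11 * 0.3 = 3.3

3.3


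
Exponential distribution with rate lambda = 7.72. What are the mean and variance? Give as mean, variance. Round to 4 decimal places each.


mean = 1/lam, var = 1/lam^2
mean = 1 / 7.72 = 25/193 ≈ 0.129534
lam^2 = 7.72^2 = 59.5984
var = 1 / 59.5984 ≈ 0.016779

0.1295, 0.0168


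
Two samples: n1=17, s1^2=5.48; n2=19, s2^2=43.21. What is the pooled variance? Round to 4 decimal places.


sp^2 = ((n1-1)*s1^2 + (n2-1)*s2^2)/(n1+n2-2)
(n1-1)*s1^2 = 16 * 5.48 = 87.68
(n2-1)*s2^2 = 18 * 43.21 = 777.78
numerator = 87.68 + 777.78 = 865.46
n1+n2-2 = 34
sp^2 = 865.46 / 34 = 43273/1700 ≈ 25.454706

25.4547


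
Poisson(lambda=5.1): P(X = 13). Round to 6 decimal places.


P = e^(-lam) * lam^k / k!
e^(-5.1) ≈ 0.006096747
lam^k = 5.1^13 ≈ 1579109656.315669
k! = 13! = 6227020800
P = 0.006096747 * 1579109656.315669 / 6227020800 ≈ 0.001546

0.001546


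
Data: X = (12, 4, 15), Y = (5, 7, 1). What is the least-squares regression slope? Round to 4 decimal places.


b = sum((xi-xbar)(yi-ybar)) / sum((xi-xbar)^2)
n = 3, xbar = 31/3 ≈ 10.333333, ybar = 13/3 ≈ 4.333333
Sxy = sum((xi-xbar)(yi-ybar)) = -94/3 ≈ -31.333333
Sxx = sum((xi-xbar)^2) = 194/3 ≈ 64.666667
b = Sxy / Sxx = -47/97 ≈ -0.484536

-0.4845


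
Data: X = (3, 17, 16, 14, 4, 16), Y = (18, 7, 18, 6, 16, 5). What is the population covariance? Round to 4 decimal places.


Cov = (1/n)*sum((xi-xbar)(yi-ybar))
n = 6, xbar = 70/6 = 35/3 ≈ 11.666667, ybar = 70/6 = 35/3 ≈ 11.666667
sum((xi-xbar)(yi-ybar)) = -383/3 ≈ -127.666667
Cov = -127.666667 / 6 = -383/18 ≈ -21.277778

-21.2778


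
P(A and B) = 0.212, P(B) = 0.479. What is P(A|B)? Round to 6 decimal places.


P(A|B) = P(A and B) / P(B) = 0.212 / 0.479 = 212/479 ≈ 0.44258873

0.442589


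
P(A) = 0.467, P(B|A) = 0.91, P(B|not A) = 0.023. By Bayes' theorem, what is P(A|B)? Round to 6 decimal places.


P(A|B) = P(B|A)*P(A) / P(B), P(B) = P(B|A)*P(A) + P(B|not A)*P(not A)
P(B|A)*P(A) = 0.91 * 0.467 = 0.42497
P(B|not A)*P(not A) = 0.023 * 0.533 = 0.012259
P(B) = 0.42497 + 0.012259 = 0.437229
P(A|B) = 0.42497 / 0.437229 ≈ 0.97196206

0.971962


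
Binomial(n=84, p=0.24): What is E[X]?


E[X] = n*p = 84 * 0.24 = 20.16

20.16


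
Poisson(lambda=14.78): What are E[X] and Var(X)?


E[X] = Var(X) = lambda = 14.78

14.78, 14.78


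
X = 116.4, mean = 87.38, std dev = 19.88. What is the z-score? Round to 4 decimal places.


z = (X - mu) / sigma
X - mu = 116.4 - 87.38 = 29.02
z = 29.02 / 19.88 = 1451/994 ≈ 1.459759

1.4598


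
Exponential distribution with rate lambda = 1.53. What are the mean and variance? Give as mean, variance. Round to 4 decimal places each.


mean = 1/lam, var = 1/lam^2
mean = 1 / 1.53 = 100/153 ≈ 0.653595
lam^2 = 1.53^2 = 2.3409
var = 1 / 2.3409 ≈ 0.427186

0.6536, 0.4272


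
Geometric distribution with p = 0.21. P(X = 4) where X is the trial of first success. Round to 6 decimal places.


P = (1-p)^(k-1) * p
(1-p)^(k-1) = 0.79^3 = 0.493039
P = 0.493039 * 0.21 ≈ 0.1035382

0.103538


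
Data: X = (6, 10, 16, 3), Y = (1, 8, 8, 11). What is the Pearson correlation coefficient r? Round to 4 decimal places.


r = sum((xi-xbar)(yi-ybar)) / sqrt(sum((xi-xbar)^2) * sum((yi-ybar)^2))
n = 4, xbar = 35/4 = 8.75, ybar = 28/4 = 7
Sxy = sum((xi-xbar)(yi-ybar)) = 2
Sxx = sum((xi-xbar)^2) = 94.75
Syy = sum((yi-ybar)^2) = 54
sqrt(Sxx*Syy) ≈ 71.529714
r = Sxy / sqrt(Sxx*Syy) = 2 / 71.529714 ≈ 0.027960

0.0280


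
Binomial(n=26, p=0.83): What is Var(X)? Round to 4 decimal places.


Var = n*p*(1-p) = 26 * 0.83 * 0.17 = 3.6686

3.6686


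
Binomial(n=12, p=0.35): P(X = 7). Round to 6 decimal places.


P = C(n,k) * p^k * (1-p)^(n-k)
C(12,7) = 792
p^k = 0.35^7 ≈ 0.0006433930
(1-p)^(n-k) = 0.65^5 ≈ 0.1160291
P = 792 * 0.0006433930 * 0.1160291 ≈ 0.059125

0.059125


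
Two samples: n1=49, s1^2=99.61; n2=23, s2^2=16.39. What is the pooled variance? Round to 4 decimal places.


sp^2 = ((n1-1)*s1^2 + (n2-1)*s2^2)/(n1+n2-2)
(n1-1)*s1^2 = 48 * 99.61 = 4781.28
(n2-1)*s2^2 = 22 * 16.39 = 360.58
numerator = 4781.28 + 360.58 = 5141.86
n1+n2-2 = 70
sp^2 = 5141.86 / 70 = 257093/3500 ≈ 73.455143

73.4551
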